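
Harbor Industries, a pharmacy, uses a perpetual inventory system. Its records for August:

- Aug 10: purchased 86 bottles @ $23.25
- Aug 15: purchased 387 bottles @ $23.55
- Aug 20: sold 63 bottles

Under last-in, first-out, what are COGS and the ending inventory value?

COGS = $1,483.65; ending inventory = $9,629.70

Aug 20, 63 sold [LIFO — newest first]: 63 @ $23.55 = $1,483.65
Ending inventory: 86 @ $23.25 + 324 @ $23.55 = $9,629.70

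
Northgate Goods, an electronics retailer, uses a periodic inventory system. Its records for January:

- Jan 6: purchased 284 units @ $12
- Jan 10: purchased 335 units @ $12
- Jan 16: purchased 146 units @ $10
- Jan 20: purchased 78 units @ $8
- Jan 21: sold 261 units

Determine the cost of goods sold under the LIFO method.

Jan 21, 261 sold [LIFO — newest first]: 78 @ $8 + 146 @ $10 + 37 @ $12 = $2,528
Ending inventory: 284 @ $12 + 298 @ $12 = $6,984

COGS = $2,528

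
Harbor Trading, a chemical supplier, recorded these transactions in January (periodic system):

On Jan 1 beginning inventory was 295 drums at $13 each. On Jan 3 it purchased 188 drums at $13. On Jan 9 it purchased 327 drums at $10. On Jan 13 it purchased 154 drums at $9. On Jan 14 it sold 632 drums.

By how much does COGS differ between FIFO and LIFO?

FIFO COGS: 295 @ $13 + 188 @ $13 + 149 @ $10 = $7,769
LIFO COGS: 154 @ $9 + 327 @ $10 + 151 @ $13 = $6,619
Difference = |$7,769 − $6,619| = $1,150

$1,150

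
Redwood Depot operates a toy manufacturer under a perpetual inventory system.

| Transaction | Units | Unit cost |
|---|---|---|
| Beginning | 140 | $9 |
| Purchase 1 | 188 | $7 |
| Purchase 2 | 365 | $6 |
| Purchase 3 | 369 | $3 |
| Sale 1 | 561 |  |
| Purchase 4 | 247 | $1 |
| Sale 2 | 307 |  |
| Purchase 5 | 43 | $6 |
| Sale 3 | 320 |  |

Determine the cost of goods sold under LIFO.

COGS = $4,950

Sale 1 (561) [LIFO — newest first]: 369 @ $3 + 192 @ $6 = $2,259
Sale 2 (307) [LIFO — newest first]: 247 @ $1 + 60 @ $6 = $607
Sale 3 (320) [LIFO — newest first]: 43 @ $6 + 113 @ $6 + 164 @ $7 = $2,084
Total COGS = $2,259 + $607 + $2,084 = $4,950
Ending inventory: 140 @ $9 + 24 @ $7 = $1,428
Check: goods available $6,378 = COGS $4,950 + ending $1,428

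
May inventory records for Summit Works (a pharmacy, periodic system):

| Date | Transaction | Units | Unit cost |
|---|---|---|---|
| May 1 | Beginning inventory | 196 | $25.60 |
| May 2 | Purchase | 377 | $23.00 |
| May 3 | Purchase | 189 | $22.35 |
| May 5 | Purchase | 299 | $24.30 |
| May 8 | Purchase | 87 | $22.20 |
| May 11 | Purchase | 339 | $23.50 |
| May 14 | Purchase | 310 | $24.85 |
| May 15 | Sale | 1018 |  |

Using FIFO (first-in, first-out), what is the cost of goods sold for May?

May 15, 1018 sold [FIFO — oldest first]: 196 @ $25.60 + 377 @ $23.00 + 189 @ $22.35 + 256 @ $24.30 = $24,133.55
Ending inventory: 43 @ $24.30 + 87 @ $22.20 + 339 @ $23.50 + 310 @ $24.85 = $18,646.30
Check: goods available $42,779.85 = COGS $24,133.55 + ending $18,646.30

COGS = $24,133.55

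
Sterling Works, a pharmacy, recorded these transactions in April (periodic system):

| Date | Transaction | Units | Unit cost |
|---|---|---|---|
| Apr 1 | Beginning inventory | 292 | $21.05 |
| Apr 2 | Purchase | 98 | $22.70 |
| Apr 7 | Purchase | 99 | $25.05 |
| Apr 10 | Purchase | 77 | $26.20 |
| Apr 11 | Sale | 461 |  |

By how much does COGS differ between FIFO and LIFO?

$508.55

FIFO COGS: 292 @ $21.05 + 98 @ $22.70 + 71 @ $25.05 = $10,149.75
LIFO COGS: 77 @ $26.20 + 99 @ $25.05 + 98 @ $22.70 + 187 @ $21.05 = $10,658.30
Difference = |$10,149.75 − $10,658.30| = $508.55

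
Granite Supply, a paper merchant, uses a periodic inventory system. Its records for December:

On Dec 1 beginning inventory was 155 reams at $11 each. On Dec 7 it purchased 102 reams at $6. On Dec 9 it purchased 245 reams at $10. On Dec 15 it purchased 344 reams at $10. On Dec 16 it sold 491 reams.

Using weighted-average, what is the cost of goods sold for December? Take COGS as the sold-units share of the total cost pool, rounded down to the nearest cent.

COGS = $4,763.16

Dec 16, sell 491: 491/846 × $8,207.00 → $4,763.16
Ending inventory (cost pool remaining) = $3,443.84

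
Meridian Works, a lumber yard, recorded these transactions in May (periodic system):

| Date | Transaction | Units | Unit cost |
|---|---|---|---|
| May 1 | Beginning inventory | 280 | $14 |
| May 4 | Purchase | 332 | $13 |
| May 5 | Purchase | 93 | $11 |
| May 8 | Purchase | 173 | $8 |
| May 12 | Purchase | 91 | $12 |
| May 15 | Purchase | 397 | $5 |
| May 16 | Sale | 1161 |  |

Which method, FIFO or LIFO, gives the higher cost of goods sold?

FIFO

FIFO COGS: 280 @ $14 + 332 @ $13 + 93 @ $11 + 173 @ $8 + 91 @ $12 + 192 @ $5 = $12,695
LIFO COGS: 397 @ $5 + 91 @ $12 + 173 @ $8 + 93 @ $11 + 332 @ $13 + 75 @ $14 = $10,850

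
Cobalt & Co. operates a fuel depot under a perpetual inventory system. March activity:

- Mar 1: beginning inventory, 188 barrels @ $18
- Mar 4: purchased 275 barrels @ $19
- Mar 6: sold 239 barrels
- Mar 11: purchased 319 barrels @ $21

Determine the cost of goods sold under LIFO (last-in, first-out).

Mar 6, 239 sold [LIFO — newest first]: 239 @ $19 = $4,541
Ending inventory: 188 @ $18 + 36 @ $19 + 319 @ $21 = $10,767
Check: goods available $15,308 = COGS $4,541 + ending $10,767

COGS = $4,541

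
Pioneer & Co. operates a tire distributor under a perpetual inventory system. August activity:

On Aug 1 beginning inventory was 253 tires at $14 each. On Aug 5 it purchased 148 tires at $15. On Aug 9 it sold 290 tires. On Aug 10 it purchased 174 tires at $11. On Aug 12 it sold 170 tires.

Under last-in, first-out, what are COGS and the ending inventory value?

COGS = $6,078; ending inventory = $1,598

Aug 9, 290 sold [LIFO — newest first]: 148 @ $15 + 142 @ $14 = $4,208
Aug 12, 170 sold [LIFO — newest first]: 170 @ $11 = $1,870
Total COGS = $4,208 + $1,870 = $6,078
Ending inventory: 111 @ $14 + 4 @ $11 = $1,598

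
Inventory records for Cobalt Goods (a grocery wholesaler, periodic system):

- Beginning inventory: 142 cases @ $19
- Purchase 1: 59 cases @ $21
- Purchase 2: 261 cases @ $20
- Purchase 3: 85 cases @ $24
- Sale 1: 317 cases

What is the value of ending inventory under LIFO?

Ending inventory = $4,517

Sale 1 (317) [LIFO — newest first]: 85 @ $24 + 232 @ $20 = $6,680
Ending inventory: 142 @ $19 + 59 @ $21 + 29 @ $20 = $4,517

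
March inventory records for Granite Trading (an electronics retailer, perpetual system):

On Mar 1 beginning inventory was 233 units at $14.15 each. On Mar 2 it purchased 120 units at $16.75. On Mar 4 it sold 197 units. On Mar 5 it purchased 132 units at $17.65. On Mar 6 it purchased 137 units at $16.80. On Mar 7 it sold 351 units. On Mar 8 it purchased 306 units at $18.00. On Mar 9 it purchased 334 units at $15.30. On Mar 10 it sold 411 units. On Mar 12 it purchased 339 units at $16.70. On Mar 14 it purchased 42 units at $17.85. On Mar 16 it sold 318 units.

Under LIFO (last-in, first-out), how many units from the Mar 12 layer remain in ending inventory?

Mar 4, 197 sold [LIFO — newest first]: 120 @ $16.75 + 77 @ $14.15 = $3,099.55
Mar 7, 351 sold [LIFO — newest first]: 137 @ $16.80 + 132 @ $17.65 + 82 @ $14.15 = $5,791.70
Mar 10, 411 sold [LIFO — newest first]: 334 @ $15.30 + 77 @ $18.00 = $6,496.20
Mar 16, 318 sold [LIFO — newest first]: 42 @ $17.85 + 276 @ $16.70 = $5,358.90
Total COGS = $3,099.55 + $5,791.70 + $6,496.20 + $5,358.90 = $20,746.35
Ending inventory: 74 @ $14.15 + 229 @ $18.00 + 63 @ $16.70 = $6,221.20

63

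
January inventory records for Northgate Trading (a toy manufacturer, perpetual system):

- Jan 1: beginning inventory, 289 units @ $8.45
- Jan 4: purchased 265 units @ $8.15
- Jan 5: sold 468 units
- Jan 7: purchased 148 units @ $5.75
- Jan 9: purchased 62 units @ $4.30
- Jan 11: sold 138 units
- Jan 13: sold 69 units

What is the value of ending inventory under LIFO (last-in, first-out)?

Jan 5, 468 sold [LIFO — newest first]: 265 @ $8.15 + 203 @ $8.45 = $3,875.10
Jan 11, 138 sold [LIFO — newest first]: 62 @ $4.30 + 76 @ $5.75 = $703.60
Jan 13, 69 sold [LIFO — newest first]: 69 @ $5.75 = $396.75
Total COGS = $3,875.10 + $703.60 + $396.75 = $4,975.45
Ending inventory: 86 @ $8.45 + 3 @ $5.75 = $743.95
Check: goods available $5,719.40 = COGS $4,975.45 + ending $743.95

Ending inventory = $743.95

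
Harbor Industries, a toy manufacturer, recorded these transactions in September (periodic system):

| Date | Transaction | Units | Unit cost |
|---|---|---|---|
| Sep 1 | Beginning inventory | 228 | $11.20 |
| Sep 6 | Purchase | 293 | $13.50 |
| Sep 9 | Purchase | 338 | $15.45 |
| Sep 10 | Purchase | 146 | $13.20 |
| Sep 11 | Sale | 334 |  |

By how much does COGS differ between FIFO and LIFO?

FIFO COGS: 228 @ $11.20 + 106 @ $13.50 = $3,984.60
LIFO COGS: 146 @ $13.20 + 188 @ $15.45 = $4,831.80
Difference = |$3,984.60 − $4,831.80| = $847.20

$847.20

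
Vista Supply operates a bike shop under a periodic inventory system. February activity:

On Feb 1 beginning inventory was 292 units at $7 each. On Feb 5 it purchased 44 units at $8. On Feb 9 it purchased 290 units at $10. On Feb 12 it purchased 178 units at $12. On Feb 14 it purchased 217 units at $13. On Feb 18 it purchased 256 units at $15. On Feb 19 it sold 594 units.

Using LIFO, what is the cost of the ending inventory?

Feb 19, 594 sold [LIFO — newest first]: 256 @ $15 + 217 @ $13 + 121 @ $12 = $8,113
Ending inventory: 292 @ $7 + 44 @ $8 + 290 @ $10 + 57 @ $12 = $5,980

Ending inventory = $5,980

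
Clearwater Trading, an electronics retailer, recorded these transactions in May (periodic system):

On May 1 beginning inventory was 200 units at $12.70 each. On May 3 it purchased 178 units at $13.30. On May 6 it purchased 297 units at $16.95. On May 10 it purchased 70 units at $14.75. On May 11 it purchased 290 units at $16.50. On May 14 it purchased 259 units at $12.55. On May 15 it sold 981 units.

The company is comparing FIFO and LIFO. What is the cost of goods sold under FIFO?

FIFO COGS: 200 @ $12.70 + 178 @ $13.30 + 297 @ $16.95 + 70 @ $14.75 + 236 @ $16.50 = $14,868.05
LIFO COGS: 259 @ $12.55 + 290 @ $16.50 + 70 @ $14.75 + 297 @ $16.95 + 65 @ $13.30 = $14,966.60

COGS = $14,868.05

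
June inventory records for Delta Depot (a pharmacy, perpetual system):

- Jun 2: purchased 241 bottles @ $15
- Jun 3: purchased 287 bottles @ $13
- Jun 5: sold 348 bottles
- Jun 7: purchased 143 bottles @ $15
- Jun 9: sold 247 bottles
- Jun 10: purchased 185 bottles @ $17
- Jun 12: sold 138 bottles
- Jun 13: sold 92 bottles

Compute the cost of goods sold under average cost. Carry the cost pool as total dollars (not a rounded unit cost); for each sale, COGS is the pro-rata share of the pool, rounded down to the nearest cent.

After Jun 2: 241 on hand, pool $3,615.00 (≈ $15.0000 each)
After Jun 3: 528 on hand, pool $7,346.00 (≈ $13.9129 each)
Jun 5, sell 348: 348/528 × $7,346.00 → $4,841.68
After Jun 7: 323 on hand, pool $4,649.32 (≈ $14.3942 each)
Jun 9, sell 247: 247/323 × $4,649.32 → $3,555.36
After Jun 10: 261 on hand, pool $4,238.96 (≈ $16.2412 each)
Jun 12, sell 138: 138/261 × $4,238.96 → $2,241.28
Jun 13, sell 92: 92/123 × $1,997.68 → $1,494.19
Total COGS = $4,841.68 + $3,555.36 + $2,241.28 + $1,494.19 = $12,132.51
Ending inventory (cost pool remaining) = $503.49

COGS = $12,132.51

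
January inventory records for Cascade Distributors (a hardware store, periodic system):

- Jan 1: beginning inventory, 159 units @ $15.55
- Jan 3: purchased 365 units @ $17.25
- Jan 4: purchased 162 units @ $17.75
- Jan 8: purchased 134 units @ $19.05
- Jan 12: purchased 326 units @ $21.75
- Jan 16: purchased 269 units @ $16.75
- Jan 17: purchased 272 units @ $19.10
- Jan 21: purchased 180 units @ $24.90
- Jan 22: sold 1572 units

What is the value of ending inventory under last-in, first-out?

Jan 22, 1572 sold [LIFO — newest first]: 180 @ $24.90 + 272 @ $19.10 + 269 @ $16.75 + 326 @ $21.75 + 134 @ $19.05 + 162 @ $17.75 + 229 @ $17.25 = $30,651.90
Ending inventory: 159 @ $15.55 + 136 @ $17.25 = $4,818.45
Check: goods available $35,470.35 = COGS $30,651.90 + ending $4,818.45

Ending inventory = $4,818.45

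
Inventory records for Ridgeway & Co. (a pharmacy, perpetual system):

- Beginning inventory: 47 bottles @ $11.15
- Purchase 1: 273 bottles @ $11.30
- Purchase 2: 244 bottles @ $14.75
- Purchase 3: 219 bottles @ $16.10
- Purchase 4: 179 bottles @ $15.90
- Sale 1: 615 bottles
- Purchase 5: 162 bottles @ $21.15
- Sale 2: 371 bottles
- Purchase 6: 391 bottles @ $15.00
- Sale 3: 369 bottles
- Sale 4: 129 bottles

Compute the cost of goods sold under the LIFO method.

COGS = $22,525.60

Sale 1 (615) [LIFO — newest first]: 179 @ $15.90 + 219 @ $16.10 + 217 @ $14.75 = $9,572.75
Sale 2 (371) [LIFO — newest first]: 162 @ $21.15 + 27 @ $14.75 + 182 @ $11.30 = $5,881.15
Sale 3 (369) [LIFO — newest first]: 369 @ $15.00 = $5,535.00
Sale 4 (129) [LIFO — newest first]: 22 @ $15.00 + 91 @ $11.30 + 16 @ $11.15 = $1,536.70
Total COGS = $9,572.75 + $5,881.15 + $5,535.00 + $1,536.70 = $22,525.60
Ending inventory: 31 @ $11.15 = $345.65
Check: goods available $22,871.25 = COGS $22,525.60 + ending $345.65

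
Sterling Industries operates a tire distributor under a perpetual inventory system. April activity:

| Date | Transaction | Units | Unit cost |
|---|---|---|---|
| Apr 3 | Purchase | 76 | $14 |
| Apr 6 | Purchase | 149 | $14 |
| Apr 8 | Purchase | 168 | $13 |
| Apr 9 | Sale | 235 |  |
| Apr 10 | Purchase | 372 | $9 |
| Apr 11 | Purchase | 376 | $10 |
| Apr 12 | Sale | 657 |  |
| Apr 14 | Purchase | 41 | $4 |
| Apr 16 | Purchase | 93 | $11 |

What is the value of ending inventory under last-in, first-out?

Apr 9, 235 sold [LIFO — newest first]: 168 @ $13 + 67 @ $14 = $3,122
Apr 12, 657 sold [LIFO — newest first]: 376 @ $10 + 281 @ $9 = $6,289
Total COGS = $3,122 + $6,289 = $9,411
Ending inventory: 76 @ $14 + 82 @ $14 + 91 @ $9 + 41 @ $4 + 93 @ $11 = $4,218
Check: goods available $13,629 = COGS $9,411 + ending $4,218

Ending inventory = $4,218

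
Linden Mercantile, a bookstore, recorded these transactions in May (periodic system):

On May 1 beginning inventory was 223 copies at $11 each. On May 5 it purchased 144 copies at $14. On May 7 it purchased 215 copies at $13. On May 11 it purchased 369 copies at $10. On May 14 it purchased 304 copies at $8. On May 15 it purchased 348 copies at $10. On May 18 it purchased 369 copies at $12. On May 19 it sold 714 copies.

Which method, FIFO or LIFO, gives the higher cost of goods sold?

FIFO

FIFO COGS: 223 @ $11 + 144 @ $14 + 215 @ $13 + 132 @ $10 = $8,584
LIFO COGS: 369 @ $12 + 345 @ $10 = $7,878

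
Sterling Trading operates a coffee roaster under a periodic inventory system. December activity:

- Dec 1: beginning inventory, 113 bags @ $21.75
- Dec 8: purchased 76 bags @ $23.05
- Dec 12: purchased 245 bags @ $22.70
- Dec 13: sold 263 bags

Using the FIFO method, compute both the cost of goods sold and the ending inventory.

COGS = $5,889.35; ending inventory = $3,881.70

Dec 13, 263 sold [FIFO — oldest first]: 113 @ $21.75 + 76 @ $23.05 + 74 @ $22.70 = $5,889.35
Ending inventory: 171 @ $22.70 = $3,881.70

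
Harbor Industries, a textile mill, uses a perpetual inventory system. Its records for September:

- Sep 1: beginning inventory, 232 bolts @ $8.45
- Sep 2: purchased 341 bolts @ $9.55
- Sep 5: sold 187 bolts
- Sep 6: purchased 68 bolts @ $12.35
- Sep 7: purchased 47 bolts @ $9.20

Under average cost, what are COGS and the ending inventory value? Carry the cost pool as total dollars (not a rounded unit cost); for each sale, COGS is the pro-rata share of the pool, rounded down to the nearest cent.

COGS = $1,702.56; ending inventory = $4,786.59

After Sep 1: 232 on hand, pool $1,960.40 (≈ $8.4500 each)
After Sep 2: 573 on hand, pool $5,216.95 (≈ $9.1046 each)
Sep 5, sell 187: 187/573 × $5,216.95 → $1,702.56
After Sep 6: 454 on hand, pool $4,354.19 (≈ $9.5907 each)
After Sep 7: 501 on hand, pool $4,786.59 (≈ $9.5541 each)
Ending inventory (cost pool remaining) = $4,786.59
Check: goods available $6,489.15 = COGS $1,702.56 + ending $4,786.59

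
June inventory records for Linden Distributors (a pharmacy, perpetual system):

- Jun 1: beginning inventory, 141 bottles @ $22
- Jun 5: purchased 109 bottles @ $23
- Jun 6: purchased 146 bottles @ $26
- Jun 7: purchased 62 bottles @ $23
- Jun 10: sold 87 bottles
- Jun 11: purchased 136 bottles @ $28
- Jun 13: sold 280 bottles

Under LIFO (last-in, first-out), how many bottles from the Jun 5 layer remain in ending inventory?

86

Jun 10, 87 sold [LIFO — newest first]: 62 @ $23 + 25 @ $26 = $2,076
Jun 13, 280 sold [LIFO — newest first]: 136 @ $28 + 121 @ $26 + 23 @ $23 = $7,483
Total COGS = $2,076 + $7,483 = $9,559
Ending inventory: 141 @ $22 + 86 @ $23 = $5,080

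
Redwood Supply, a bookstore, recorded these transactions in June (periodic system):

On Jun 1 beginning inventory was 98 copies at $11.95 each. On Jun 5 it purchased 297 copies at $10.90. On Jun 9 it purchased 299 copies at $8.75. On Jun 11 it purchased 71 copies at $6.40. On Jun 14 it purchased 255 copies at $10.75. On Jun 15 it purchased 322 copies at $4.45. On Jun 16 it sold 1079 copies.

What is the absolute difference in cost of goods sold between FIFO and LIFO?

FIFO COGS: 98 @ $11.95 + 297 @ $10.90 + 299 @ $8.75 + 71 @ $6.40 + 255 @ $10.75 + 59 @ $4.45 = $10,482.85
LIFO COGS: 322 @ $4.45 + 255 @ $10.75 + 71 @ $6.40 + 299 @ $8.75 + 132 @ $10.90 = $8,683.60
Difference = |$10,482.85 − $8,683.60| = $1,799.25

$1,799.25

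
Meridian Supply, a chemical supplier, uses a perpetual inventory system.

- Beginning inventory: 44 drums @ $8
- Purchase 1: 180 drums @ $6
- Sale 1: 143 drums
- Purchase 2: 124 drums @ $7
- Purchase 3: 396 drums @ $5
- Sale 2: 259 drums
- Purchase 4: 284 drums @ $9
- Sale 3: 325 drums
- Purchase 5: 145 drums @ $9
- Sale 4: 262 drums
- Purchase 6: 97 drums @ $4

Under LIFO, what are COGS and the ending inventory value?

COGS = $6,846; ending inventory = $1,683

Sale 1 (143) [LIFO — newest first]: 143 @ $6 = $858
Sale 2 (259) [LIFO — newest first]: 259 @ $5 = $1,295
Sale 3 (325) [LIFO — newest first]: 284 @ $9 + 41 @ $5 = $2,761
Sale 4 (262) [LIFO — newest first]: 145 @ $9 + 96 @ $5 + 21 @ $7 = $1,932
Total COGS = $858 + $1,295 + $2,761 + $1,932 = $6,846
Ending inventory: 44 @ $8 + 37 @ $6 + 103 @ $7 + 97 @ $4 = $1,683
Check: goods available $8,529 = COGS $6,846 + ending $1,683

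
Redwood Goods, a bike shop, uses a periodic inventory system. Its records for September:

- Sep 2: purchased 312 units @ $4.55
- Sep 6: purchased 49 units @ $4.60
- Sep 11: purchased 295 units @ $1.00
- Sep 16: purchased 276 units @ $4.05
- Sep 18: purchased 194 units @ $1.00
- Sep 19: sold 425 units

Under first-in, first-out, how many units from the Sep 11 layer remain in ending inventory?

231

Sep 19, 425 sold [FIFO — oldest first]: 312 @ $4.55 + 49 @ $4.60 + 64 @ $1.00 = $1,709.00
Ending inventory: 231 @ $1.00 + 276 @ $4.05 + 194 @ $1.00 = $1,542.80
Check: goods available $3,251.80 = COGS $1,709.00 + ending $1,542.80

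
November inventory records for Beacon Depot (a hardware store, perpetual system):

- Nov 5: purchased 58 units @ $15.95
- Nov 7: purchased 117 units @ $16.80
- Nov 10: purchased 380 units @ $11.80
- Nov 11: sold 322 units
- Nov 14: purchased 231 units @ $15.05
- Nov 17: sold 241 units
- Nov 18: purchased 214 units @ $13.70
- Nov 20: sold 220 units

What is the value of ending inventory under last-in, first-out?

Nov 11, 322 sold [LIFO — newest first]: 322 @ $11.80 = $3,799.60
Nov 17, 241 sold [LIFO — newest first]: 231 @ $15.05 + 10 @ $11.80 = $3,594.55
Nov 20, 220 sold [LIFO — newest first]: 214 @ $13.70 + 6 @ $11.80 = $3,002.60
Total COGS = $3,799.60 + $3,594.55 + $3,002.60 = $10,396.75
Ending inventory: 58 @ $15.95 + 117 @ $16.80 + 42 @ $11.80 = $3,386.30
Check: goods available $13,783.05 = COGS $10,396.75 + ending $3,386.30

Ending inventory = $3,386.30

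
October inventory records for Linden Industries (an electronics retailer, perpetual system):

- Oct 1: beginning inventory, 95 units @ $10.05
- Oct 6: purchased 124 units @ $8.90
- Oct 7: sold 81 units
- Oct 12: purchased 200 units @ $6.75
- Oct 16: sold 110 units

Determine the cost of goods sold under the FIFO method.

COGS = $1,809.15

Oct 7, 81 sold [FIFO — oldest first]: 81 @ $10.05 = $814.05
Oct 16, 110 sold [FIFO — oldest first]: 14 @ $10.05 + 96 @ $8.90 = $995.10
Total COGS = $814.05 + $995.10 = $1,809.15
Ending inventory: 28 @ $8.90 + 200 @ $6.75 = $1,599.20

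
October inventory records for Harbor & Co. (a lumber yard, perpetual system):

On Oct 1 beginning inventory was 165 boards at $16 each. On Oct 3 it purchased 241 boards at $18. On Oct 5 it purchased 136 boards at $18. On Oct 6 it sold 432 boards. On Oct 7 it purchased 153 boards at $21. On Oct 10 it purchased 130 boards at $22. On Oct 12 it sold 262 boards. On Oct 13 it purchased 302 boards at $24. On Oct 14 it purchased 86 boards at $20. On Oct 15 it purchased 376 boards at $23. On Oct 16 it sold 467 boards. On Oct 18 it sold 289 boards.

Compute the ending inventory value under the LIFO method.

Ending inventory = $2,393

Oct 6, 432 sold [LIFO — newest first]: 136 @ $18 + 241 @ $18 + 55 @ $16 = $7,666
Oct 12, 262 sold [LIFO — newest first]: 130 @ $22 + 132 @ $21 = $5,632
Oct 16, 467 sold [LIFO — newest first]: 376 @ $23 + 86 @ $20 + 5 @ $24 = $10,488
Oct 18, 289 sold [LIFO — newest first]: 289 @ $24 = $6,936
Total COGS = $7,666 + $5,632 + $10,488 + $6,936 = $30,722
Ending inventory: 110 @ $16 + 21 @ $21 + 8 @ $24 = $2,393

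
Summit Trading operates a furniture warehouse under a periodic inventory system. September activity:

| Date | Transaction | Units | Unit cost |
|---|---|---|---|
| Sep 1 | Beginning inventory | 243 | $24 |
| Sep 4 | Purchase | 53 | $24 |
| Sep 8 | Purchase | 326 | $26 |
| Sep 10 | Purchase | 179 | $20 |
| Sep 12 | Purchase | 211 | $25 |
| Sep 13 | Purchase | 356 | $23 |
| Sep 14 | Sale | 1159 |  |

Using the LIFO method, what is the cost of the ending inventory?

Ending inventory = $5,016

Sep 14, 1159 sold [LIFO — newest first]: 356 @ $23 + 211 @ $25 + 179 @ $20 + 326 @ $26 + 53 @ $24 + 34 @ $24 = $27,607
Ending inventory: 209 @ $24 = $5,016
Check: goods available $32,623 = COGS $27,607 + ending $5,016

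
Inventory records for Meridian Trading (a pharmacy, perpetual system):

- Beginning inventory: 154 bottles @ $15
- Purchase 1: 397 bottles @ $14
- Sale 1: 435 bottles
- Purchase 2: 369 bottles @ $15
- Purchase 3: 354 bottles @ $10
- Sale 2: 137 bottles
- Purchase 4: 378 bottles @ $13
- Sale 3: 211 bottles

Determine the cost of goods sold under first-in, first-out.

COGS = $11,348

Sale 1 (435) [FIFO — oldest first]: 154 @ $15 + 281 @ $14 = $6,244
Sale 2 (137) [FIFO — oldest first]: 116 @ $14 + 21 @ $15 = $1,939
Sale 3 (211) [FIFO — oldest first]: 211 @ $15 = $3,165
Total COGS = $6,244 + $1,939 + $3,165 = $11,348
Ending inventory: 137 @ $15 + 354 @ $10 + 378 @ $13 = $10,509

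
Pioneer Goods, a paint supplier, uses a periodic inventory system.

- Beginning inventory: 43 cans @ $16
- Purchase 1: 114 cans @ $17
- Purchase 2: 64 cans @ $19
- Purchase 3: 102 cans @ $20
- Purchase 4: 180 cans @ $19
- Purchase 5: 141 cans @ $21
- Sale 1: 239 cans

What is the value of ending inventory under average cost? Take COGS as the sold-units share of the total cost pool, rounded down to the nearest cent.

Sale 1, sell 239: 239/644 × $12,263.00 → $4,551.02
Ending inventory (cost pool remaining) = $7,711.98
Check: goods available $12,263.00 = COGS $4,551.02 + ending $7,711.98

Ending inventory = $7,711.98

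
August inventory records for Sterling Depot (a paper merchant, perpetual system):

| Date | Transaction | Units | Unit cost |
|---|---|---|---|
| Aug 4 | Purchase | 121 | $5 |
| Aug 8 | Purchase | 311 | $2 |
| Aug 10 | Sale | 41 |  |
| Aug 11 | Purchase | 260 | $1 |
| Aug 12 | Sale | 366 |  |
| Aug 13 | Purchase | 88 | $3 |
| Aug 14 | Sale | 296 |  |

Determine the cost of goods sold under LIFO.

COGS = $1,366

Aug 10, 41 sold [LIFO — newest first]: 41 @ $2 = $82
Aug 12, 366 sold [LIFO — newest first]: 260 @ $1 + 106 @ $2 = $472
Aug 14, 296 sold [LIFO — newest first]: 88 @ $3 + 164 @ $2 + 44 @ $5 = $812
Total COGS = $82 + $472 + $812 = $1,366
Ending inventory: 77 @ $5 = $385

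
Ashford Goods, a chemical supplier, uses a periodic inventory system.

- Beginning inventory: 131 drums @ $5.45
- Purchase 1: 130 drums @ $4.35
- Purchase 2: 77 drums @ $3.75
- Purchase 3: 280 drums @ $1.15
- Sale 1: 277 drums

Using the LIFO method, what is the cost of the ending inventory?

Sale 1 (277) [LIFO — newest first]: 277 @ $1.15 = $318.55
Ending inventory: 131 @ $5.45 + 130 @ $4.35 + 77 @ $3.75 + 3 @ $1.15 = $1,571.65

Ending inventory = $1,571.65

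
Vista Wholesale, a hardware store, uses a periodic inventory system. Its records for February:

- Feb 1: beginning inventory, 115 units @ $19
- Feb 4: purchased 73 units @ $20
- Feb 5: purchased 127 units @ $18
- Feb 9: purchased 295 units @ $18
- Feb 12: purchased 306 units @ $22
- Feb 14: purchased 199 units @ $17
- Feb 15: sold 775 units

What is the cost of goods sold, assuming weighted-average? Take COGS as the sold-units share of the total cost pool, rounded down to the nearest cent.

COGS = $14,843.85

Feb 15, sell 775: 775/1115 × $21,356.00 → $14,843.85
Ending inventory (cost pool remaining) = $6,512.15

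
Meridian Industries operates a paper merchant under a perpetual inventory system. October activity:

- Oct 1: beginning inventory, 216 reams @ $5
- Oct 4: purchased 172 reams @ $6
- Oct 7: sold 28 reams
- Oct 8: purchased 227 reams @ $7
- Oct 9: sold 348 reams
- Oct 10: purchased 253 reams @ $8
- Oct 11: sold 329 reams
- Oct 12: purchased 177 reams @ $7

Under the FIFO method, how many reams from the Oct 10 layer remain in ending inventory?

163

Oct 7, 28 sold [FIFO — oldest first]: 28 @ $5 = $140
Oct 9, 348 sold [FIFO — oldest first]: 188 @ $5 + 160 @ $6 = $1,900
Oct 11, 329 sold [FIFO — oldest first]: 12 @ $6 + 227 @ $7 + 90 @ $8 = $2,381
Total COGS = $140 + $1,900 + $2,381 = $4,421
Ending inventory: 163 @ $8 + 177 @ $7 = $2,543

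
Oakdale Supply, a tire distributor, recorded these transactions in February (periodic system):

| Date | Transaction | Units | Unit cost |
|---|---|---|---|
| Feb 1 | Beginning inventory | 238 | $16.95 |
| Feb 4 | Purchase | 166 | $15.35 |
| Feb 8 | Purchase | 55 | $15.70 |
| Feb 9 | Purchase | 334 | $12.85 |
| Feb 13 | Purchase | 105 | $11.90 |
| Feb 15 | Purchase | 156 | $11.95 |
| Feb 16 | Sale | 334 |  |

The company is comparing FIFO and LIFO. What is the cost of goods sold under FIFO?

FIFO COGS: 238 @ $16.95 + 96 @ $15.35 = $5,507.70
LIFO COGS: 156 @ $11.95 + 105 @ $11.90 + 73 @ $12.85 = $4,051.75

COGS = $5,507.70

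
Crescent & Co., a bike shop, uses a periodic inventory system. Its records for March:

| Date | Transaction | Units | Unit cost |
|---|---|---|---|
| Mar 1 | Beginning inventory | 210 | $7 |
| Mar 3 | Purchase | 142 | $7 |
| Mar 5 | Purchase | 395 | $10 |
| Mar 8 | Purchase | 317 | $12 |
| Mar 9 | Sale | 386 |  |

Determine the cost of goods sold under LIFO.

COGS = $4,494

Mar 9, 386 sold [LIFO — newest first]: 317 @ $12 + 69 @ $10 = $4,494
Ending inventory: 210 @ $7 + 142 @ $7 + 326 @ $10 = $5,724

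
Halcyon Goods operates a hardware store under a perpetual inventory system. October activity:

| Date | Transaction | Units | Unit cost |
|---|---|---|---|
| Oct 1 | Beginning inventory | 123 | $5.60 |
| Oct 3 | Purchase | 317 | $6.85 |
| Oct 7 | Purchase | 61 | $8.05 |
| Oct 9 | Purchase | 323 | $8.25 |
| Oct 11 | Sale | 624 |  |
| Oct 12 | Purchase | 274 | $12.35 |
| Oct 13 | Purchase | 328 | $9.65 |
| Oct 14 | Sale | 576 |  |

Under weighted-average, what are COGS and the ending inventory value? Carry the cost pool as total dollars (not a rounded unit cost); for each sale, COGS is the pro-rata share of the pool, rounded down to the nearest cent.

COGS = $10,308.16; ending inventory = $2,256.99

After Oct 1: 123 on hand, pool $688.80 (≈ $5.6000 each)
After Oct 3: 440 on hand, pool $2,860.25 (≈ $6.5006 each)
After Oct 7: 501 on hand, pool $3,351.30 (≈ $6.6892 each)
After Oct 9: 824 on hand, pool $6,016.05 (≈ $7.3010 each)
Oct 11, sell 624: 624/824 × $6,016.05 → $4,555.84
After Oct 12: 474 on hand, pool $4,844.11 (≈ $10.2196 each)
After Oct 13: 802 on hand, pool $8,009.31 (≈ $9.9867 each)
Oct 14, sell 576: 576/802 × $8,009.31 → $5,752.32
Total COGS = $4,555.84 + $5,752.32 = $10,308.16
Ending inventory (cost pool remaining) = $2,256.99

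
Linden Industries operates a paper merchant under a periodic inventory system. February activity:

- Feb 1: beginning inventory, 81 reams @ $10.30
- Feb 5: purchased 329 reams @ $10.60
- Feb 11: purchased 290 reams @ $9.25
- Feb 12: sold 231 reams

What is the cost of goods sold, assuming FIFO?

Feb 12, 231 sold [FIFO — oldest first]: 81 @ $10.30 + 150 @ $10.60 = $2,424.30
Ending inventory: 179 @ $10.60 + 290 @ $9.25 = $4,579.90
Check: goods available $7,004.20 = COGS $2,424.30 + ending $4,579.90

COGS = $2,424.30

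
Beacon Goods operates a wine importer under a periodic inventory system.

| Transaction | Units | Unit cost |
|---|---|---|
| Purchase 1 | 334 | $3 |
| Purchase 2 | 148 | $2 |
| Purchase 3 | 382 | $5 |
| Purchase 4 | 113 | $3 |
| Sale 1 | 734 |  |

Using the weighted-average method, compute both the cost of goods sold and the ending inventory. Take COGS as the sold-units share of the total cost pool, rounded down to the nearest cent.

COGS = $2,664.78; ending inventory = $882.22

Sale 1, sell 734: 734/977 × $3,547.00 → $2,664.78
Ending inventory (cost pool remaining) = $882.22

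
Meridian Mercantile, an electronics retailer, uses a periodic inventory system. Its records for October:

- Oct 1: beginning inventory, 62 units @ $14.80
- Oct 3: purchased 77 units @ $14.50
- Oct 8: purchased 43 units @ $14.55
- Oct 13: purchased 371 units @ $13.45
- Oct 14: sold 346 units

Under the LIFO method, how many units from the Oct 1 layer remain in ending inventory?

62

Oct 14, 346 sold [LIFO — newest first]: 346 @ $13.45 = $4,653.70
Ending inventory: 62 @ $14.80 + 77 @ $14.50 + 43 @ $14.55 + 25 @ $13.45 = $2,996.00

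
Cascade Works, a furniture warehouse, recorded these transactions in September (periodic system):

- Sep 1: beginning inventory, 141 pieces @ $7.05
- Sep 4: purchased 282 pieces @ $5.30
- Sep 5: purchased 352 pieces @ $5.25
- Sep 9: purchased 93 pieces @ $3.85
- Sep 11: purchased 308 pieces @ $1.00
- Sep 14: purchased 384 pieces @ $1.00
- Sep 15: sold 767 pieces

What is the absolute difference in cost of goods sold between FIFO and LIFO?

$3,313.90

FIFO COGS: 141 @ $7.05 + 282 @ $5.30 + 344 @ $5.25 = $4,294.65
LIFO COGS: 384 @ $1.00 + 308 @ $1.00 + 75 @ $3.85 = $980.75
Difference = |$4,294.65 − $980.75| = $3,313.90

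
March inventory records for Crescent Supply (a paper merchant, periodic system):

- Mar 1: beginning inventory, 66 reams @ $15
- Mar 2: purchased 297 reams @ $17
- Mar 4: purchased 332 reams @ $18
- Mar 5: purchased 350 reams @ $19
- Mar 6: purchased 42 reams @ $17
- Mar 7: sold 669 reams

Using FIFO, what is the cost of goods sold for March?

Mar 7, 669 sold [FIFO — oldest first]: 66 @ $15 + 297 @ $17 + 306 @ $18 = $11,547
Ending inventory: 26 @ $18 + 350 @ $19 + 42 @ $17 = $7,832

COGS = $11,547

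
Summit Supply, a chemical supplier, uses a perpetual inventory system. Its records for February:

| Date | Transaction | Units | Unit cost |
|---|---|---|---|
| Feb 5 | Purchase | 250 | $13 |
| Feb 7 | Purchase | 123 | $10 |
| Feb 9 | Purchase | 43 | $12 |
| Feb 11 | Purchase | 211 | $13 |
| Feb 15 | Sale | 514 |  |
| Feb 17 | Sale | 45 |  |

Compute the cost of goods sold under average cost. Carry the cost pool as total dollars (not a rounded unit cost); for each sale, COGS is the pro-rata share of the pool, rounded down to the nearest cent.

After Feb 5: 250 on hand, pool $3,250.00 (≈ $13.0000 each)
After Feb 7: 373 on hand, pool $4,480.00 (≈ $12.0107 each)
After Feb 9: 416 on hand, pool $4,996.00 (≈ $12.0096 each)
After Feb 11: 627 on hand, pool $7,739.00 (≈ $12.3429 each)
Feb 15, sell 514: 514/627 × $7,739.00 → $6,344.25
Feb 17, sell 45: 45/113 × $1,394.75 → $555.43
Total COGS = $6,344.25 + $555.43 = $6,899.68
Ending inventory (cost pool remaining) = $839.32
Check: goods available $7,739.00 = COGS $6,899.68 + ending $839.32

COGS = $6,899.68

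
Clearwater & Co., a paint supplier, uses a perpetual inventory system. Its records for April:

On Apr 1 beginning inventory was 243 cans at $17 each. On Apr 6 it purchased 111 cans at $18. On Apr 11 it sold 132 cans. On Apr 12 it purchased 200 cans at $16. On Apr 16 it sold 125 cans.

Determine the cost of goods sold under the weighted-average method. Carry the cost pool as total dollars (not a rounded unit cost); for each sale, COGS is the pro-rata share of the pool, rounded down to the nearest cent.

COGS = $4,371.76

After Apr 1: 243 on hand, pool $4,131.00 (≈ $17.0000 each)
After Apr 6: 354 on hand, pool $6,129.00 (≈ $17.3136 each)
Apr 11, sell 132: 132/354 × $6,129.00 → $2,285.38
After Apr 12: 422 on hand, pool $7,043.62 (≈ $16.6910 each)
Apr 16, sell 125: 125/422 × $7,043.62 → $2,086.38
Total COGS = $2,285.38 + $2,086.38 = $4,371.76
Ending inventory (cost pool remaining) = $4,957.24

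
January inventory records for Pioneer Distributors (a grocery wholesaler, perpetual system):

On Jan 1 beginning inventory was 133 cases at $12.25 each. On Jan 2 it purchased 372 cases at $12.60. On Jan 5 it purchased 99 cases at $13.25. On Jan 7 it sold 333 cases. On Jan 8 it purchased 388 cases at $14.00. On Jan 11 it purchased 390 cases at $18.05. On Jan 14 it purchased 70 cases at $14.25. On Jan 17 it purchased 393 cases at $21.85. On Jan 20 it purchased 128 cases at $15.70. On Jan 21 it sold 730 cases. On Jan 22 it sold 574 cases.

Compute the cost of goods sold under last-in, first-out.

Jan 7, 333 sold [LIFO — newest first]: 99 @ $13.25 + 234 @ $12.60 = $4,260.15
Jan 21, 730 sold [LIFO — newest first]: 128 @ $15.70 + 393 @ $21.85 + 70 @ $14.25 + 139 @ $18.05 = $14,103.10
Jan 22, 574 sold [LIFO — newest first]: 251 @ $18.05 + 323 @ $14.00 = $9,052.55
Total COGS = $4,260.15 + $14,103.10 + $9,052.55 = $27,415.80
Ending inventory: 133 @ $12.25 + 138 @ $12.60 + 65 @ $14.00 = $4,278.05

COGS = $27,415.80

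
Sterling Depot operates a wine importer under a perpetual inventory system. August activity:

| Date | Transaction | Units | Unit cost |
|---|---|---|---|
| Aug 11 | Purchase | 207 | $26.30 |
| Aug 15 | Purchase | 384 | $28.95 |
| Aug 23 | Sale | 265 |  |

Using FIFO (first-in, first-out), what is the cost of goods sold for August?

COGS = $7,123.20

Aug 23, 265 sold [FIFO — oldest first]: 207 @ $26.30 + 58 @ $28.95 = $7,123.20
Ending inventory: 326 @ $28.95 = $9,437.70
Check: goods available $16,560.90 = COGS $7,123.20 + ending $9,437.70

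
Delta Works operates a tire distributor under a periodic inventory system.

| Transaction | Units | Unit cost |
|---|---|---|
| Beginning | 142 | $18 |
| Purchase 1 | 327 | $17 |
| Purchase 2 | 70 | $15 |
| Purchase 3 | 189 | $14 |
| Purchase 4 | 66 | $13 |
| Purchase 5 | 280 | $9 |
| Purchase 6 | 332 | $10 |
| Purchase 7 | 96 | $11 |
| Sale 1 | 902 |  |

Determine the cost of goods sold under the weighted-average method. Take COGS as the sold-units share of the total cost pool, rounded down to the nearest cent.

COGS = $11,749.42

Sale 1, sell 902: 902/1502 × $19,565.00 → $11,749.42
Ending inventory (cost pool remaining) = $7,815.58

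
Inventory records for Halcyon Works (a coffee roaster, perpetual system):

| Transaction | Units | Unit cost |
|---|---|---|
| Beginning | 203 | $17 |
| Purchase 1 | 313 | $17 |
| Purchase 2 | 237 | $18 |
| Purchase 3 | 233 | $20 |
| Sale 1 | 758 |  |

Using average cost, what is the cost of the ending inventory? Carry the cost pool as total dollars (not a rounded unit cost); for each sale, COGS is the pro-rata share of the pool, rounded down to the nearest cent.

After Beginning: 203 on hand, pool $3,451.00 (≈ $17.0000 each)
After Purchase 1: 516 on hand, pool $8,772.00 (≈ $17.0000 each)
After Purchase 2: 753 on hand, pool $13,038.00 (≈ $17.3147 each)
After Purchase 3: 986 on hand, pool $17,698.00 (≈ $17.9493 each)
Sale 1, sell 758: 758/986 × $17,698.00 → $13,605.56
Ending inventory (cost pool remaining) = $4,092.44

Ending inventory = $4,092.44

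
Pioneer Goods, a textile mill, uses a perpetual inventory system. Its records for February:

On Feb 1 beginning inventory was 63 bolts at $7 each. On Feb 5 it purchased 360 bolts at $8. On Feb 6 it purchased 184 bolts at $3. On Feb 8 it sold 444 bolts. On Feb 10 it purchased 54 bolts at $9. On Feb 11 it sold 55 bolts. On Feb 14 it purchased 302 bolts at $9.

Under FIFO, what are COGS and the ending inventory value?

COGS = $3,549; ending inventory = $3,528

Feb 8, 444 sold [FIFO — oldest first]: 63 @ $7 + 360 @ $8 + 21 @ $3 = $3,384
Feb 11, 55 sold [FIFO — oldest first]: 55 @ $3 = $165
Total COGS = $3,384 + $165 = $3,549
Ending inventory: 108 @ $3 + 54 @ $9 + 302 @ $9 = $3,528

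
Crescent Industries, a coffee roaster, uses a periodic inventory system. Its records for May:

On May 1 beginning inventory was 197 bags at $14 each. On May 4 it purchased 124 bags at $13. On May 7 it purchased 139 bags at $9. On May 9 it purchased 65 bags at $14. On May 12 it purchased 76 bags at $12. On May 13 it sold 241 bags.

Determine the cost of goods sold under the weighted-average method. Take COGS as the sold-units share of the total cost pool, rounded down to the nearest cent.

COGS = $2,984.63

May 13, sell 241: 241/601 × $7,443.00 → $2,984.63
Ending inventory (cost pool remaining) = $4,458.37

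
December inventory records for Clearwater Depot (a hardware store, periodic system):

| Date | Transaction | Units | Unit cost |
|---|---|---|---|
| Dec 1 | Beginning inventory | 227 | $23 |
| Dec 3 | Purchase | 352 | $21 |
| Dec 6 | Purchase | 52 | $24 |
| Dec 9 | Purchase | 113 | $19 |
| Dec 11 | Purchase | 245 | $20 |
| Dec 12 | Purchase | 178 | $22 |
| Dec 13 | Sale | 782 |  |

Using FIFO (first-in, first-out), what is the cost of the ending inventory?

Dec 13, 782 sold [FIFO — oldest first]: 227 @ $23 + 352 @ $21 + 52 @ $24 + 113 @ $19 + 38 @ $20 = $16,768
Ending inventory: 207 @ $20 + 178 @ $22 = $8,056
Check: goods available $24,824 = COGS $16,768 + ending $8,056

Ending inventory = $8,056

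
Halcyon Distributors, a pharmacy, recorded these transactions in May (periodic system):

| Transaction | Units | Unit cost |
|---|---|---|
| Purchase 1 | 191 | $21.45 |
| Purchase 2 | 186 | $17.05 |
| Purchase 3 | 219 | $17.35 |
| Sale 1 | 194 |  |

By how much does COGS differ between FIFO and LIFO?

FIFO COGS: 191 @ $21.45 + 3 @ $17.05 = $4,148.10
LIFO COGS: 194 @ $17.35 = $3,365.90
Difference = |$4,148.10 − $3,365.90| = $782.20

$782.20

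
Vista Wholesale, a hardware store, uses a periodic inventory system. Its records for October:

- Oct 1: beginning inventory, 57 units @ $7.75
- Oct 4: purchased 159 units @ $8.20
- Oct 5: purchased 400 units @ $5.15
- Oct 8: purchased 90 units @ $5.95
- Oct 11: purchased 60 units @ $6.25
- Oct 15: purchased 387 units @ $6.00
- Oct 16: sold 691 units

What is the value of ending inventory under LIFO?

Oct 16, 691 sold [LIFO — newest first]: 387 @ $6.00 + 60 @ $6.25 + 90 @ $5.95 + 154 @ $5.15 = $4,025.60
Ending inventory: 57 @ $7.75 + 159 @ $8.20 + 246 @ $5.15 = $3,012.45

Ending inventory = $3,012.45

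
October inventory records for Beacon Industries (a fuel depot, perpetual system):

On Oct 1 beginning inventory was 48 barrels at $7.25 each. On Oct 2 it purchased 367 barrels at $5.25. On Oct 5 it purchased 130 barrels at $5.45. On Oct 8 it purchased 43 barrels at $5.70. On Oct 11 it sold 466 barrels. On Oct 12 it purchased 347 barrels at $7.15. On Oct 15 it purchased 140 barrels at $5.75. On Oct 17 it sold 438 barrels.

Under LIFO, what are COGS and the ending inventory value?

COGS = $5,427.55; ending inventory = $1,086.85

Oct 11, 466 sold [LIFO — newest first]: 43 @ $5.70 + 130 @ $5.45 + 293 @ $5.25 = $2,491.85
Oct 17, 438 sold [LIFO — newest first]: 140 @ $5.75 + 298 @ $7.15 = $2,935.70
Total COGS = $2,491.85 + $2,935.70 = $5,427.55
Ending inventory: 48 @ $7.25 + 74 @ $5.25 + 49 @ $7.15 = $1,086.85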